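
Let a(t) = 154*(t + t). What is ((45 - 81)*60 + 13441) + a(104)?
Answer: 43313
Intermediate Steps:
a(t) = 308*t (a(t) = 154*(2*t) = 308*t)
((45 - 81)*60 + 13441) + a(104) = ((45 - 81)*60 + 13441) + 308*104 = (-36*60 + 13441) + 32032 = (-2160 + 13441) + 32032 = 11281 + 32032 = 43313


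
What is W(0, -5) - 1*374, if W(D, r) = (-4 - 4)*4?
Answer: -406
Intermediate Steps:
W(D, r) = -32 (W(D, r) = -8*4 = -32)
W(0, -5) - 1*374 = -32 - 1*374 = -32 - 374 = -406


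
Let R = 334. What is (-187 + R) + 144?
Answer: 291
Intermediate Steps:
(-187 + R) + 144 = (-187 + 334) + 144 = 147 + 144 = 291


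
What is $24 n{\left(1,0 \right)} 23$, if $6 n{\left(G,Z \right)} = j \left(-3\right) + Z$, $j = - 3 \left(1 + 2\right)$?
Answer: $2484$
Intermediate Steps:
$j = -9$ ($j = \left(-3\right) 3 = -9$)
$n{\left(G,Z \right)} = \frac{9}{2} + \frac{Z}{6}$ ($n{\left(G,Z \right)} = \frac{\left(-9\right) \left(-3\right) + Z}{6} = \frac{27 + Z}{6} = \frac{9}{2} + \frac{Z}{6}$)
$24 n{\left(1,0 \right)} 23 = 24 \left(\frac{9}{2} + \frac{1}{6} \cdot 0\right) 23 = 24 \left(\frac{9}{2} + 0\right) 23 = 24 \cdot \frac{9}{2} \cdot 23 = 108 \cdot 23 = 2484$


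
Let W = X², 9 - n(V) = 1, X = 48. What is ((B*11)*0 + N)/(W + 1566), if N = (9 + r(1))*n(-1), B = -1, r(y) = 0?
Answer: 4/215 ≈ 0.018605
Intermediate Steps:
n(V) = 8 (n(V) = 9 - 1*1 = 9 - 1 = 8)
W = 2304 (W = 48² = 2304)
N = 72 (N = (9 + 0)*8 = 9*8 = 72)
((B*11)*0 + N)/(W + 1566) = (-1*11*0 + 72)/(2304 + 1566) = (-11*0 + 72)/3870 = (0 + 72)*(1/3870) = 72*(1/3870) = 4/215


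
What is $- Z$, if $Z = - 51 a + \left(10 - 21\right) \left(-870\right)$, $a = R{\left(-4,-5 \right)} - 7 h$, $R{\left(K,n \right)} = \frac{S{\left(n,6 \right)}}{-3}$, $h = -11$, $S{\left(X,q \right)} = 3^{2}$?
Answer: $-5796$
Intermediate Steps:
$S{\left(X,q \right)} = 9$
$R{\left(K,n \right)} = -3$ ($R{\left(K,n \right)} = \frac{9}{-3} = 9 \left(- \frac{1}{3}\right) = -3$)
$a = 74$ ($a = -3 - -77 = -3 + 77 = 74$)
$Z = 5796$ ($Z = \left(-51\right) 74 + \left(10 - 21\right) \left(-870\right) = -3774 - -9570 = -3774 + 9570 = 5796$)
$- Z = \left(-1\right) 5796 = -5796$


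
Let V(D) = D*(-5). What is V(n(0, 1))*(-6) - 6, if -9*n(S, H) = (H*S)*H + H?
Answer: -28/3 ≈ -9.3333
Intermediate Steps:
n(S, H) = -H/9 - S*H**2/9 (n(S, H) = -((H*S)*H + H)/9 = -(S*H**2 + H)/9 = -(H + S*H**2)/9 = -H/9 - S*H**2/9)
V(D) = -5*D
V(n(0, 1))*(-6) - 6 = -(-5)*(1 + 1*0)/9*(-6) - 6 = -(-5)*(1 + 0)/9*(-6) - 6 = -(-5)/9*(-6) - 6 = -5*(-1/9)*(-6) - 6 = (5/9)*(-6) - 6 = -10/3 - 6 = -28/3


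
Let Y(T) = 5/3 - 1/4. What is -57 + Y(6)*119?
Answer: 1339/12 ≈ 111.58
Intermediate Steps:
Y(T) = 17/12 (Y(T) = 5*(⅓) - 1*¼ = 5/3 - ¼ = 17/12)
-57 + Y(6)*119 = -57 + (17/12)*119 = -57 + 2023/12 = 1339/12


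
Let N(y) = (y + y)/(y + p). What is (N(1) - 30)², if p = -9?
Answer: 14641/16 ≈ 915.06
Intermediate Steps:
N(y) = 2*y/(-9 + y) (N(y) = (y + y)/(y - 9) = (2*y)/(-9 + y) = 2*y/(-9 + y))
(N(1) - 30)² = (2*1/(-9 + 1) - 30)² = (2*1/(-8) - 30)² = (2*1*(-⅛) - 30)² = (-¼ - 30)² = (-121/4)² = 14641/16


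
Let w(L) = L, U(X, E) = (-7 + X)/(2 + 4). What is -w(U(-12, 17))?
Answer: 19/6 ≈ 3.1667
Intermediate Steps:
U(X, E) = -7/6 + X/6 (U(X, E) = (-7 + X)/6 = (-7 + X)*(⅙) = -7/6 + X/6)
-w(U(-12, 17)) = -(-7/6 + (⅙)*(-12)) = -(-7/6 - 2) = -1*(-19/6) = 19/6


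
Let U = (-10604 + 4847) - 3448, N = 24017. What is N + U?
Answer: 14812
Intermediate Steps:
U = -9205 (U = -5757 - 3448 = -9205)
N + U = 24017 - 9205 = 14812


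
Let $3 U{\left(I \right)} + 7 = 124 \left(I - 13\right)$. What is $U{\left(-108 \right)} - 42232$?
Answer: $- \frac{141707}{3} \approx -47236.0$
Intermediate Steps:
$U{\left(I \right)} = - \frac{1619}{3} + \frac{124 I}{3}$ ($U{\left(I \right)} = - \frac{7}{3} + \frac{124 \left(I - 13\right)}{3} = - \frac{7}{3} + \frac{124 \left(-13 + I\right)}{3} = - \frac{7}{3} + \frac{-1612 + 124 I}{3} = - \frac{7}{3} + \left(- \frac{1612}{3} + \frac{124 I}{3}\right) = - \frac{1619}{3} + \frac{124 I}{3}$)
$U{\left(-108 \right)} - 42232 = \left(- \frac{1619}{3} + \frac{124}{3} \left(-108\right)\right) - 42232 = \left(- \frac{1619}{3} - 4464\right) - 42232 = - \frac{15011}{3} - 42232 = - \frac{141707}{3}$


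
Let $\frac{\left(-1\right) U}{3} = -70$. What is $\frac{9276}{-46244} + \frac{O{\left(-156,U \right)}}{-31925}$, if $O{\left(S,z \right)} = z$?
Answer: $- \frac{15292377}{73816985} \approx -0.20717$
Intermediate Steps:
$U = 210$ ($U = \left(-3\right) \left(-70\right) = 210$)
$\frac{9276}{-46244} + \frac{O{\left(-156,U \right)}}{-31925} = \frac{9276}{-46244} + \frac{210}{-31925} = 9276 \left(- \frac{1}{46244}\right) + 210 \left(- \frac{1}{31925}\right) = - \frac{2319}{11561} - \frac{42}{6385} = - \frac{15292377}{73816985}$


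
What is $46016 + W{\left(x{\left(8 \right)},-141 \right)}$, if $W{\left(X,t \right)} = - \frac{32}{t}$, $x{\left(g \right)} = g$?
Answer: $\frac{6488288}{141} \approx 46016.0$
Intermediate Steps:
$46016 + W{\left(x{\left(8 \right)},-141 \right)} = 46016 - \frac{32}{-141} = 46016 - - \frac{32}{141} = 46016 + \frac{32}{141} = \frac{6488288}{141}$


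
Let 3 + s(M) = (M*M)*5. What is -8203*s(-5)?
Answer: -1000766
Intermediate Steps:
s(M) = -3 + 5*M² (s(M) = -3 + (M*M)*5 = -3 + M²*5 = -3 + 5*M²)
-8203*s(-5) = -8203*(-3 + 5*(-5)²) = -8203*(-3 + 5*25) = -8203*(-3 + 125) = -8203*122 = -1000766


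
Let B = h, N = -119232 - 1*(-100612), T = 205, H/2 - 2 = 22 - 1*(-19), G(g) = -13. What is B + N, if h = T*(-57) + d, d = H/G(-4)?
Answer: -394051/13 ≈ -30312.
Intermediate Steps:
H = 86 (H = 4 + 2*(22 - 1*(-19)) = 4 + 2*(22 + 19) = 4 + 2*41 = 4 + 82 = 86)
N = -18620 (N = -119232 + 100612 = -18620)
d = -86/13 (d = 86/(-13) = 86*(-1/13) = -86/13 ≈ -6.6154)
h = -151991/13 (h = 205*(-57) - 86/13 = -11685 - 86/13 = -151991/13 ≈ -11692.)
B = -151991/13 ≈ -11692.
B + N = -151991/13 - 18620 = -394051/13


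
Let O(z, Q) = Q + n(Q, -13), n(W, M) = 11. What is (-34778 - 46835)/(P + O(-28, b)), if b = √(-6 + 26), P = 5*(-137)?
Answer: 309029/2552 + 917*√5/2552 ≈ 121.90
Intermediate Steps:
P = -685
b = 2*√5 (b = √20 = 2*√5 ≈ 4.4721)
O(z, Q) = 11 + Q (O(z, Q) = Q + 11 = 11 + Q)
(-34778 - 46835)/(P + O(-28, b)) = (-34778 - 46835)/(-685 + (11 + 2*√5)) = -81613/(-674 + 2*√5)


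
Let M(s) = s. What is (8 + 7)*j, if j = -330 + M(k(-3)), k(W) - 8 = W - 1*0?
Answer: -4875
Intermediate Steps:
k(W) = 8 + W (k(W) = 8 + (W - 1*0) = 8 + (W + 0) = 8 + W)
j = -325 (j = -330 + (8 - 3) = -330 + 5 = -325)
(8 + 7)*j = (8 + 7)*(-325) = 15*(-325) = -4875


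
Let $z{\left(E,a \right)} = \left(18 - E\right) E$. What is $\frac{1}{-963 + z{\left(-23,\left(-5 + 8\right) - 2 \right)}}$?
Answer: $- \frac{1}{1906} \approx -0.00052466$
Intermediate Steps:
$z{\left(E,a \right)} = E \left(18 - E\right)$
$\frac{1}{-963 + z{\left(-23,\left(-5 + 8\right) - 2 \right)}} = \frac{1}{-963 - 23 \left(18 - -23\right)} = \frac{1}{-963 - 23 \left(18 + 23\right)} = \frac{1}{-963 - 943} = \frac{1}{-1906} = - \frac{1}{1906}$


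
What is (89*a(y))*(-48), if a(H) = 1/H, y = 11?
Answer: -4272/11 ≈ -388.36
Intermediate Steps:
(89*a(y))*(-48) = (89/11)*(-48) = -4272/11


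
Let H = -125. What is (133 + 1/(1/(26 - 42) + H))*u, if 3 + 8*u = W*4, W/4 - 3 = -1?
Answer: 266117/552 ≈ 482.10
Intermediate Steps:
W = 8 (W = 12 + 4*(-1) = 12 - 4 = 8)
u = 29/8 (u = -3/8 + (8*4)/8 = -3/8 + (⅛)*32 = -3/8 + 4 = 29/8 ≈ 3.6250)
(133 + 1/(1/(26 - 42) + H))*u = (133 + 1/(1/(26 - 42) - 125))*(29/8) = (133 + 1/(1/(-16) - 125))*(29/8) = (133 + 1/(-1/16 - 125))*(29/8) = (133 + 1/(-2001/16))*(29/8) = (133 - 16/2001)*(29/8) = (266117/2001)*(29/8) = 266117/552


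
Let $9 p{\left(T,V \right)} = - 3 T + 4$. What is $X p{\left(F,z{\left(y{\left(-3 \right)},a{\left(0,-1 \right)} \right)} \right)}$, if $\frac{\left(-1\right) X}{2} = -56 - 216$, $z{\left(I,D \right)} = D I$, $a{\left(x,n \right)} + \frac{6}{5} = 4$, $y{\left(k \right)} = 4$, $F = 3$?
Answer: $- \frac{2720}{9} \approx -302.22$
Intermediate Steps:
$a{\left(x,n \right)} = \frac{14}{5}$ ($a{\left(x,n \right)} = - \frac{6}{5} + 4 = \frac{14}{5}$)
$p{\left(T,V \right)} = \frac{4}{9} - \frac{T}{3}$ ($p{\left(T,V \right)} = \frac{- 3 T + 4}{9} = \frac{4 - 3 T}{9} = \frac{4}{9} - \frac{T}{3}$)
$X = 544$ ($X = - 2 \left(-56 - 216\right) = \left(-2\right) \left(-272\right) = 544$)
$X p{\left(F,z{\left(y{\left(-3 \right)},a{\left(0,-1 \right)} \right)} \right)} = 544 \left(\frac{4}{9} - 1\right) = 544 \left(- \frac{5}{9}\right) = - \frac{2720}{9}$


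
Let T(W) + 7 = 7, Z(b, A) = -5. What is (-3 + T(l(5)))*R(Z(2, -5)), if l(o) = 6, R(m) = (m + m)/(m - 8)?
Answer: -30/13 ≈ -2.3077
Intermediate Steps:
R(m) = 2*m/(-8 + m) (R(m) = (2*m)/(-8 + m) = 2*m/(-8 + m))
T(W) = 0 (T(W) = -7 + 7 = 0)
(-3 + T(l(5)))*R(Z(2, -5)) = (-3 + 0)*(2*(-5)/(-8 - 5)) = -6*(-5)/(-13) = -6*(-5)*(-1)/13 = -3*10/13 = -30/13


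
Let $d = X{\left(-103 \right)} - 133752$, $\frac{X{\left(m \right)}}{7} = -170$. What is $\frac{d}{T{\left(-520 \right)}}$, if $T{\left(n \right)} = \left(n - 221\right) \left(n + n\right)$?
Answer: $- \frac{67471}{385320} \approx -0.1751$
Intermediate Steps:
$X{\left(m \right)} = -1190$ ($X{\left(m \right)} = 7 \left(-170\right) = -1190$)
$d = -134942$ ($d = -1190 - 133752 = -134942$)
$T{\left(n \right)} = 2 n \left(-221 + n\right)$ ($T{\left(n \right)} = \left(-221 + n\right) 2 n = 2 n \left(-221 + n\right)$)
$\frac{d}{T{\left(-520 \right)}} = - \frac{134942}{2 \left(-520\right) \left(-221 - 520\right)} = - \frac{134942}{2 \left(-520\right) \left(-741\right)} = - \frac{134942}{770640} = \left(-134942\right) \frac{1}{770640} = - \frac{67471}{385320}$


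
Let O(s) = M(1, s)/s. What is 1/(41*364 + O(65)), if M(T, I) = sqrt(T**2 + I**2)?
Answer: 31526950/470508199687 - 65*sqrt(4226)/941016399374 ≈ 6.7002e-5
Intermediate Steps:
M(T, I) = sqrt(I**2 + T**2)
O(s) = sqrt(1 + s**2)/s (O(s) = sqrt(s**2 + 1**2)/s = sqrt(s**2 + 1)/s = sqrt(1 + s**2)/s)
1/(41*364 + O(65)) = 1/(41*364 + sqrt(1 + 65**2)/65) = 1/(14924 + sqrt(1 + 4225)/65) = 1/(14924 + sqrt(4226)/65)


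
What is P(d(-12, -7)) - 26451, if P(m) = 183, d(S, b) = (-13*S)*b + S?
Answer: -26268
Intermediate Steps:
d(S, b) = S - 13*S*b (d(S, b) = -13*S*b + S = S - 13*S*b)
P(d(-12, -7)) - 26451 = 183 - 26451 = -26268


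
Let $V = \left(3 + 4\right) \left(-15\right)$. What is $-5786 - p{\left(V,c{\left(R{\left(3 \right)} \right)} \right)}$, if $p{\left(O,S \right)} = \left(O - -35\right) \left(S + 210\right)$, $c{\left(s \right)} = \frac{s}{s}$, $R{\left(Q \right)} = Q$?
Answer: $8984$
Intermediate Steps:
$c{\left(s \right)} = 1$
$V = -105$ ($V = 7 \left(-15\right) = -105$)
$p{\left(O,S \right)} = \left(35 + O\right) \left(210 + S\right)$ ($p{\left(O,S \right)} = \left(O + \left(-59 + 94\right)\right) \left(210 + S\right) = \left(O + 35\right) \left(210 + S\right) = \left(35 + O\right) \left(210 + S\right)$)
$-5786 - p{\left(V,c{\left(R{\left(3 \right)} \right)} \right)} = -5786 - \left(7350 + 35 \cdot 1 + 210 \left(-105\right) - 105\right) = -5786 - \left(7350 + 35 - 22050 - 105\right) = -5786 - -14770 = -5786 + 14770 = 8984$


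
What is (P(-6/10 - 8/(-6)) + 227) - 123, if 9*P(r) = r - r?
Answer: 104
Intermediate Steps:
P(r) = 0 (P(r) = (r - r)/9 = (⅑)*0 = 0)
(P(-6/10 - 8/(-6)) + 227) - 123 = (0 + 227) - 123 = 227 - 123 = 104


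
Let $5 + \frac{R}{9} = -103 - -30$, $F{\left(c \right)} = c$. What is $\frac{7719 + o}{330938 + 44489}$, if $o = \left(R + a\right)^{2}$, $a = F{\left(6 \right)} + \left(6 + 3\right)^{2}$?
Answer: $\frac{29688}{28879} \approx 1.028$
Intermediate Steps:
$R = -702$ ($R = -45 + 9 \left(-103 - -30\right) = -45 + 9 \left(-103 + 30\right) = -45 + 9 \left(-73\right) = -45 - 657 = -702$)
$a = 87$ ($a = 6 + \left(6 + 3\right)^{2} = 6 + 9^{2} = 6 + 81 = 87$)
$o = 378225$ ($o = \left(-702 + 87\right)^{2} = \left(-615\right)^{2} = 378225$)
$\frac{7719 + o}{330938 + 44489} = \frac{7719 + 378225}{330938 + 44489} = \frac{385944}{375427} = 385944 \cdot \frac{1}{375427} = \frac{29688}{28879}$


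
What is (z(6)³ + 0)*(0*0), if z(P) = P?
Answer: 0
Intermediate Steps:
(z(6)³ + 0)*(0*0) = (6³ + 0)*(0*0) = (216 + 0)*0 = 216*0 = 0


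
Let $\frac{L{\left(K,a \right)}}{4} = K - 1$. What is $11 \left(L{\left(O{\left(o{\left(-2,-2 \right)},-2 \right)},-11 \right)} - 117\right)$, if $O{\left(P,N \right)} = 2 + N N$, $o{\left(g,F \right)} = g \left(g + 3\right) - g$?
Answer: $-1067$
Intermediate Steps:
$o{\left(g,F \right)} = - g + g \left(3 + g\right)$ ($o{\left(g,F \right)} = g \left(3 + g\right) - g = - g + g \left(3 + g\right)$)
$O{\left(P,N \right)} = 2 + N^{2}$
$L{\left(K,a \right)} = -4 + 4 K$ ($L{\left(K,a \right)} = 4 \left(K - 1\right) = 4 \left(-1 + K\right) = -4 + 4 K$)
$11 \left(L{\left(O{\left(o{\left(-2,-2 \right)},-2 \right)},-11 \right)} - 117\right) = 11 \left(\left(-4 + 4 \left(2 + \left(-2\right)^{2}\right)\right) - 117\right) = 11 \left(\left(-4 + 4 \left(2 + 4\right)\right) - 117\right) = 11 \left(\left(-4 + 4 \cdot 6\right) - 117\right) = 11 \left(\left(-4 + 24\right) - 117\right) = 11 \left(20 - 117\right) = 11 \left(-97\right) = -1067$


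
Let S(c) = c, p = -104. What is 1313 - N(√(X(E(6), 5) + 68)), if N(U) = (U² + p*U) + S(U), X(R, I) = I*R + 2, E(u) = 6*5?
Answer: 1093 + 206*√55 ≈ 2620.7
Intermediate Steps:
E(u) = 30
X(R, I) = 2 + I*R
N(U) = U² - 103*U (N(U) = (U² - 104*U) + U = U² - 103*U)
1313 - N(√(X(E(6), 5) + 68)) = 1313 - √((2 + 5*30) + 68)*(-103 + √((2 + 5*30) + 68)) = 1313 - √((2 + 150) + 68)*(-103 + √((2 + 150) + 68)) = 1313 - √(152 + 68)*(-103 + √(152 + 68)) = 1313 - √220*(-103 + √220) = 1313 - 2*√55*(-103 + 2*√55)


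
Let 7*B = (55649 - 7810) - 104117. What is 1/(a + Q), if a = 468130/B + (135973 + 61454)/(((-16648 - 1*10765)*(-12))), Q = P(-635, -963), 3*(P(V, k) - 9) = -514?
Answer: -9256492884/2036061549463 ≈ -0.0045463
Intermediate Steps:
P(V, k) = -487/3 (P(V, k) = 9 + (1/3)*(-514) = 9 - 514/3 = -487/3)
Q = -487/3 ≈ -162.33
B = -56278/7 (B = ((55649 - 7810) - 104117)/7 = (47839 - 104117)/7 = (1/7)*(-56278) = -56278/7 ≈ -8039.7)
a = -177808068209/3085497628 (a = 468130/(-56278/7) + (135973 + 61454)/(((-16648 - 1*10765)*(-12))) = 468130*(-7/56278) + 197427/(((-16648 - 10765)*(-12))) = -1638455/28139 + 197427/((-27413*(-12))) = -1638455/28139 + 197427/328956 = -1638455/28139 + 197427*(1/328956) = -1638455/28139 + 65809/109652 = -177808068209/3085497628 ≈ -57.627)
1/(a + Q) = 1/(-177808068209/3085497628 - 487/3) = 1/(-2036061549463/9256492884) = -9256492884/2036061549463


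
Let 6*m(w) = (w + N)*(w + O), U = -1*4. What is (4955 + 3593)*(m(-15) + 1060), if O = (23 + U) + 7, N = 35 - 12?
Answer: 27558752/3 ≈ 9.1863e+6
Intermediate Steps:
U = -4
N = 23
O = 26 (O = (23 - 4) + 7 = 19 + 7 = 26)
m(w) = (23 + w)*(26 + w)/6 (m(w) = ((w + 23)*(w + 26))/6 = ((23 + w)*(26 + w))/6 = (23 + w)*(26 + w)/6)
(4955 + 3593)*(m(-15) + 1060) = (4955 + 3593)*((299/3 + (⅙)*(-15)² + (49/6)*(-15)) + 1060) = 8548*((299/3 + (⅙)*225 - 245/2) + 1060) = 8548*((299/3 + 75/2 - 245/2) + 1060) = 8548*(44/3 + 1060) = 8548*(3224/3) = 27558752/3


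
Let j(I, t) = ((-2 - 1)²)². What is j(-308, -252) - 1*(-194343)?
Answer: 194424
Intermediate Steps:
j(I, t) = 81 (j(I, t) = ((-3)²)² = 9² = 81)
j(-308, -252) - 1*(-194343) = 81 - 1*(-194343) = 81 + 194343 = 194424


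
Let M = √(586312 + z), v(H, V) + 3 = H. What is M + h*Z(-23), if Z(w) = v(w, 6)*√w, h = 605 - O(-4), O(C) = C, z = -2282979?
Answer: I*(√1696667 - 15834*√23) ≈ -74635.0*I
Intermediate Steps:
v(H, V) = -3 + H
h = 609 (h = 605 - 1*(-4) = 605 + 4 = 609)
Z(w) = √w*(-3 + w) (Z(w) = (-3 + w)*√w = √w*(-3 + w))
M = I*√1696667 (M = √(586312 - 2282979) = √(-1696667) = I*√1696667 ≈ 1302.6*I)
M + h*Z(-23) = I*√1696667 + 609*(√(-23)*(-3 - 23)) = I*√1696667 + 609*((I*√23)*(-26)) = I*√1696667 + 609*(-26*I*√23) = I*√1696667 - 15834*I*√23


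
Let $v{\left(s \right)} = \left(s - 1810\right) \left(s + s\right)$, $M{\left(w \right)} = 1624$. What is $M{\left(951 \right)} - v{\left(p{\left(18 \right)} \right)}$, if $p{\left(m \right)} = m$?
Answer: $66136$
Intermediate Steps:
$v{\left(s \right)} = 2 s \left(-1810 + s\right)$ ($v{\left(s \right)} = \left(s - 1810\right) 2 s = \left(-1810 + s\right) 2 s = 2 s \left(-1810 + s\right)$)
$M{\left(951 \right)} - v{\left(p{\left(18 \right)} \right)} = 1624 - 2 \cdot 18 \left(-1810 + 18\right) = 1624 - 2 \cdot 18 \left(-1792\right) = 1624 - -64512 = 1624 + 64512 = 66136$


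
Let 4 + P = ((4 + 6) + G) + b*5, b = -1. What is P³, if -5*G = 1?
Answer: 64/125 ≈ 0.51200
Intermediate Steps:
G = -⅕ (G = -⅕*1 = -⅕ ≈ -0.20000)
P = ⅘ (P = -4 + (((4 + 6) - ⅕) - 1*5) = -4 + ((10 - ⅕) - 5) = -4 + (49/5 - 5) = -4 + 24/5 = ⅘ ≈ 0.80000)
P³ = (⅘)³ = 64/125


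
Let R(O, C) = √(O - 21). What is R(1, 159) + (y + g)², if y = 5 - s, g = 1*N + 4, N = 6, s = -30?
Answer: 2025 + 2*I*√5 ≈ 2025.0 + 4.4721*I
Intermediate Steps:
R(O, C) = √(-21 + O)
g = 10 (g = 1*6 + 4 = 6 + 4 = 10)
y = 35 (y = 5 - 1*(-30) = 5 + 30 = 35)
R(1, 159) + (y + g)² = √(-21 + 1) + (35 + 10)² = √(-20) + 45² = 2*I*√5 + 2025 = 2025 + 2*I*√5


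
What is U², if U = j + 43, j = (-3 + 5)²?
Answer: 2209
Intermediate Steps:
j = 4 (j = 2² = 4)
U = 47 (U = 4 + 43 = 47)
U² = 47² = 2209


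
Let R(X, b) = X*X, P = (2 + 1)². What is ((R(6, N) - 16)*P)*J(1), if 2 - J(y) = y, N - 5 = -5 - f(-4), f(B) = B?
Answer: 180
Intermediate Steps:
N = 4 (N = 5 + (-5 - 1*(-4)) = 5 + (-5 + 4) = 5 - 1 = 4)
J(y) = 2 - y
P = 9 (P = 3² = 9)
R(X, b) = X²
((R(6, N) - 16)*P)*J(1) = ((6² - 16)*9)*(2 - 1*1) = ((36 - 16)*9)*(2 - 1) = (20*9)*1 = 180*1 = 180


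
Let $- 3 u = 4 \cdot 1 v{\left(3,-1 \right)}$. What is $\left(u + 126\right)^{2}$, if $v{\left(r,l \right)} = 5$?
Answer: $\frac{128164}{9} \approx 14240.0$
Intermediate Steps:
$u = - \frac{20}{3}$ ($u = - \frac{4 \cdot 1 \cdot 5}{3} = - \frac{4 \cdot 5}{3} = \left(- \frac{1}{3}\right) 20 = - \frac{20}{3} \approx -6.6667$)
$\left(u + 126\right)^{2} = \left(- \frac{20}{3} + 126\right)^{2} = \left(\frac{358}{3}\right)^{2} = \frac{128164}{9}$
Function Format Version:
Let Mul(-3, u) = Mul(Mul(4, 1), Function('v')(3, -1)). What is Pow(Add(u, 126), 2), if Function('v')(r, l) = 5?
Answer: Rational(128164, 9) ≈ 14240.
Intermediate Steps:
u = Rational(-20, 3) (u = Mul(Rational(-1, 3), Mul(Mul(4, 1), 5)) = Mul(Rational(-1, 3), Mul(4, 5)) = Mul(Rational(-1, 3), 20) = Rational(-20, 3) ≈ -6.6667)
Pow(Add(u, 126), 2) = Pow(Add(Rational(-20, 3), 126), 2) = Pow(Rational(358, 3), 2) = Rational(128164, 9)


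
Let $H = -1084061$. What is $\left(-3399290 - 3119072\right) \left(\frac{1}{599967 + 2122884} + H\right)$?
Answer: $\frac{19240487543458583420}{2722851} \approx 7.0663 \cdot 10^{12}$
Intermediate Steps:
$\left(-3399290 - 3119072\right) \left(\frac{1}{599967 + 2122884} + H\right) = \left(-3399290 - 3119072\right) \left(\frac{1}{599967 + 2122884} - 1084061\right) = - 6518362 \left(\frac{1}{2722851} - 1084061\right) = \left(-6518362\right) \left(- \frac{2951736577910}{2722851}\right) = \frac{19240487543458583420}{2722851}$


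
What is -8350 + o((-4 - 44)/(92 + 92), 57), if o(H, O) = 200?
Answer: -8150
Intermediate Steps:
-8350 + o((-4 - 44)/(92 + 92), 57) = -8350 + 200 = -8150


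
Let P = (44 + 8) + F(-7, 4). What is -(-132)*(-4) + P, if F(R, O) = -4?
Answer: -480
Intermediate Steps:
P = 48 (P = (44 + 8) - 4 = 52 - 4 = 48)
-(-132)*(-4) + P = -(-132)*(-4) + 48 = -12*44 + 48 = -528 + 48 = -480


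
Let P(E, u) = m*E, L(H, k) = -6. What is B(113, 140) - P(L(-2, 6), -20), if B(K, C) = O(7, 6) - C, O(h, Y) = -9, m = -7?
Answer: -191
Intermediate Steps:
B(K, C) = -9 - C
P(E, u) = -7*E
B(113, 140) - P(L(-2, 6), -20) = (-9 - 1*140) - (-7)*(-6) = (-9 - 140) - 1*42 = -149 - 42 = -191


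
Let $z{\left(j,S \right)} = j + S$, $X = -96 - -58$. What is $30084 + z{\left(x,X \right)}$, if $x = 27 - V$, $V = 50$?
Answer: $30023$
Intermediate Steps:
$x = -23$ ($x = 27 - 50 = -23$)
$X = -38$ ($X = -96 + 58 = -38$)
$z{\left(j,S \right)} = S + j$
$30084 + z{\left(x,X \right)} = 30084 - 61 = 30023$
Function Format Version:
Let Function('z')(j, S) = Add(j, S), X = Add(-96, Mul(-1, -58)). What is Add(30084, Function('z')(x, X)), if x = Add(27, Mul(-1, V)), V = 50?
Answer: 30023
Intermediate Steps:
x = -23 (x = Add(27, Mul(-1, 50)) = Add(27, -50) = -23)
X = -38 (X = Add(-96, 58) = -38)
Function('z')(j, S) = Add(S, j)
Add(30084, Function('z')(x, X)) = Add(30084, Add(-38, -23)) = Add(30084, -61) = 30023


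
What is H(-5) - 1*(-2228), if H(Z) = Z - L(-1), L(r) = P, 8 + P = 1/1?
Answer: 2230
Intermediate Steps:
P = -7 (P = -8 + 1/1 = -8 + 1 = -7)
L(r) = -7
H(Z) = 7 + Z (H(Z) = Z - 1*(-7) = Z + 7 = 7 + Z)
H(-5) - 1*(-2228) = (7 - 5) - 1*(-2228) = 2 + 2228 = 2230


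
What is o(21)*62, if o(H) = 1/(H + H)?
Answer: 31/21 ≈ 1.4762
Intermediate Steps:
o(H) = 1/(2*H)
o(21)*62 = ((½)/21)*62 = ((½)*(1/21))*62 = (1/42)*62 = 31/21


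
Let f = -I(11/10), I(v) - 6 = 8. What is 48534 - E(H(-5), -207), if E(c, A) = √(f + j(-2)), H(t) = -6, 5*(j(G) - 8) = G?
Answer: 48534 - 4*I*√10/5 ≈ 48534.0 - 2.5298*I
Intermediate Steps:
I(v) = 14 (I(v) = 6 + 8 = 14)
j(G) = 8 + G/5
f = -14 (f = -1*14 = -14)
E(c, A) = 4*I*√10/5 (E(c, A) = √(-14 + (8 + (⅕)*(-2))) = √(-14 + (8 - ⅖)) = √(-14 + 38/5) = √(-32/5) = 4*I*√10/5)
48534 - E(H(-5), -207) = 48534 - 4*I*√10/5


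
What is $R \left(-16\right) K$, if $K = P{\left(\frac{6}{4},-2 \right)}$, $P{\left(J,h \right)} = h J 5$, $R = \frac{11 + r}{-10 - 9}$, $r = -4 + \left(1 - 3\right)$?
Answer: $- \frac{1200}{19} \approx -63.158$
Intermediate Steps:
$r = -6$ ($r = -4 - 2 = -6$)
$R = - \frac{5}{19}$ ($R = \frac{11 - 6}{-10 - 9} = \frac{5}{-19} = 5 \left(- \frac{1}{19}\right) = - \frac{5}{19} \approx -0.26316$)
$P{\left(J,h \right)} = 5 J h$ ($P{\left(J,h \right)} = J h 5 = 5 J h$)
$K = -15$ ($K = 5 \cdot \frac{6}{4} \left(-2\right) = 5 \cdot 6 \cdot \frac{1}{4} \left(-2\right) = 5 \cdot \frac{3}{2} \left(-2\right) = -15$)
$R \left(-16\right) K = \left(- \frac{5}{19}\right) \left(-16\right) \left(-15\right) = \frac{80}{19} \left(-15\right) = - \frac{1200}{19}$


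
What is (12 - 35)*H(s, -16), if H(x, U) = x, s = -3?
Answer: 69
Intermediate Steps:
(12 - 35)*H(s, -16) = (12 - 35)*(-3) = -23*(-3) = 69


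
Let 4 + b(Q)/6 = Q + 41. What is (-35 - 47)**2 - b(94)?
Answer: 5938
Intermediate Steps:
b(Q) = 222 + 6*Q (b(Q) = -24 + 6*(Q + 41) = -24 + 6*(41 + Q) = -24 + (246 + 6*Q) = 222 + 6*Q)
(-35 - 47)**2 - b(94) = (-35 - 47)**2 - (222 + 6*94) = (-82)**2 - (222 + 564) = 6724 - 1*786 = 6724 - 786 = 5938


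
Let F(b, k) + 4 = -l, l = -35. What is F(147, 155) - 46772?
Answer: -46741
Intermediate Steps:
F(b, k) = 31 (F(b, k) = -4 - 1*(-35) = -4 + 35 = 31)
F(147, 155) - 46772 = 31 - 46772 = -46741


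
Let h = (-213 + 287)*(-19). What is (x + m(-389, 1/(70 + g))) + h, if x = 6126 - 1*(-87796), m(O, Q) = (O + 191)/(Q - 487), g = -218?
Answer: 6668305036/72077 ≈ 92516.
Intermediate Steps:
h = -1406 (h = 74*(-19) = -1406)
m(O, Q) = (191 + O)/(-487 + Q)
x = 93922 (x = 6126 + 87796 = 93922)
(x + m(-389, 1/(70 + g))) + h = (93922 + (191 - 389)/(-487 + 1/(70 - 218))) - 1406 = (93922 - 198/(-487 + 1/(-148))) - 1406 = (93922 - 198/(-487 - 1/148)) - 1406 = (93922 - 198/(-72077/148)) - 1406 = (93922 - 148/72077*(-198)) - 1406 = (93922 + 29304/72077) - 1406 = 6769645298/72077 - 1406 = 6668305036/72077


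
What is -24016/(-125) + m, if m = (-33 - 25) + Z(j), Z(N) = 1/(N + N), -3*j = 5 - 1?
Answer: 133753/1000 ≈ 133.75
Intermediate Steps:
j = -4/3 (j = -(5 - 1)/3 = -⅓*4 = -4/3 ≈ -1.3333)
Z(N) = 1/(2*N)
m = -467/8 (m = (-33 - 25) + 1/(2*(-4/3)) = -58 + (½)*(-¾) = -58 - 3/8 = -467/8 ≈ -58.375)
-24016/(-125) + m = -24016/(-125) - 467/8 = -24016*(-1)/125 - 467/8 = -152*(-158/125) - 467/8 = 24016/125 - 467/8 = 133753/1000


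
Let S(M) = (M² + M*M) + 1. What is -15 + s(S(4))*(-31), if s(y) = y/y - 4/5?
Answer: -106/5 ≈ -21.200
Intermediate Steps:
S(M) = 1 + 2*M² (S(M) = (M² + M²) + 1 = 2*M² + 1 = 1 + 2*M²)
s(y) = ⅕ (s(y) = 1 - 4*⅕ = 1 - ⅘ = ⅕)
-15 + s(S(4))*(-31) = -15 + (⅕)*(-31) = -15 - 31/5 = -106/5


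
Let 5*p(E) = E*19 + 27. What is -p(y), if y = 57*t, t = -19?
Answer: 4110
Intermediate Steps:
y = -1083 (y = 57*(-19) = -1083)
p(E) = 27/5 + 19*E/5 (p(E) = (E*19 + 27)/5 = (19*E + 27)/5 = (27 + 19*E)/5 = 27/5 + 19*E/5)
-p(y) = -(27/5 + (19/5)*(-1083)) = -(27/5 - 20577/5) = -1*(-4110) = 4110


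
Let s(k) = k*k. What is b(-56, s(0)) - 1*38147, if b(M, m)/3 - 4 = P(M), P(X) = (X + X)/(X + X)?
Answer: -38132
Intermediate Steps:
s(k) = k**2
P(X) = 1 (P(X) = (2*X)/((2*X)) = (2*X)*(1/(2*X)) = 1)
b(M, m) = 15 (b(M, m) = 12 + 3*1 = 12 + 3 = 15)
b(-56, s(0)) - 1*38147 = 15 - 1*38147 = 15 - 38147 = -38132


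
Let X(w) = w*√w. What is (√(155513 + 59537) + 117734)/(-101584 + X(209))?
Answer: -(117734 + 5*√8602)/(101584 - 209*√209) ≈ -1.1992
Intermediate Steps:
X(w) = w^(3/2)
(√(155513 + 59537) + 117734)/(-101584 + X(209)) = (√(155513 + 59537) + 117734)/(-101584 + 209^(3/2)) = (√215050 + 117734)/(-101584 + 209*√209) = (5*√8602 + 117734)/(-101584 + 209*√209) = (117734 + 5*√8602)/(-101584 + 209*√209)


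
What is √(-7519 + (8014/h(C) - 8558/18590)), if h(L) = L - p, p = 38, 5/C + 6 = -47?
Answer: I*√133128013652970/131235 ≈ 87.919*I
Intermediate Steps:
C = -5/53 (C = 5/(-6 - 47) = 5/(-53) = 5*(-1/53) = -5/53 ≈ -0.094340)
h(L) = -38 + L (h(L) = L - 1*38 = L - 38 = -38 + L)
√(-7519 + (8014/h(C) - 8558/18590)) = √(-7519 + (8014/(-38 - 5/53) - 8558/18590)) = √(-7519 + (8014/(-2019/53) - 8558*1/18590)) = √(-7519 + (8014*(-53/2019) - 389/845)) = √(-7519 + (-424742/2019 - 389/845)) = √(-7519 - 359692381/1706055) = √(-13187519926/1706055) = I*√133128013652970/131235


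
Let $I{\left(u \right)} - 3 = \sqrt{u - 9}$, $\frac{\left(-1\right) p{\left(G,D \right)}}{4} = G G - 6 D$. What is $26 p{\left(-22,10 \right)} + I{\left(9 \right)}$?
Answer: $-44093$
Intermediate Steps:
$p{\left(G,D \right)} = - 4 G^{2} + 24 D$ ($p{\left(G,D \right)} = - 4 \left(G G - 6 D\right) = - 4 \left(G^{2} - 6 D\right) = - 4 G^{2} + 24 D$)
$I{\left(u \right)} = 3 + \sqrt{-9 + u}$ ($I{\left(u \right)} = 3 + \sqrt{u - 9} = 3 + \sqrt{-9 + u}$)
$26 p{\left(-22,10 \right)} + I{\left(9 \right)} = 26 \left(- 4 \left(-22\right)^{2} + 24 \cdot 10\right) + \left(3 + \sqrt{-9 + 9}\right) = 26 \left(\left(-4\right) 484 + 240\right) + \left(3 + \sqrt{0}\right) = 26 \left(-1936 + 240\right) + \left(3 + 0\right) = 26 \left(-1696\right) + 3 = -44096 + 3 = -44093$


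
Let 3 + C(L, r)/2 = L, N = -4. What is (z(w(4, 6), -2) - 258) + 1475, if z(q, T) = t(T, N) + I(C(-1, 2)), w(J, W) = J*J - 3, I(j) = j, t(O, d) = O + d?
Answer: 1203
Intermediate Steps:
C(L, r) = -6 + 2*L
w(J, W) = -3 + J**2 (w(J, W) = J**2 - 3 = -3 + J**2)
z(q, T) = -12 + T (z(q, T) = (T - 4) + (-6 + 2*(-1)) = (-4 + T) + (-6 - 2) = (-4 + T) - 8 = -12 + T)
(z(w(4, 6), -2) - 258) + 1475 = ((-12 - 2) - 258) + 1475 = (-14 - 258) + 1475 = -272 + 1475 = 1203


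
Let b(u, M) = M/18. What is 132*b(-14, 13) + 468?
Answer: 1690/3 ≈ 563.33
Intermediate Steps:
b(u, M) = M/18 (b(u, M) = M*(1/18) = M/18)
132*b(-14, 13) + 468 = 132*((1/18)*13) + 468 = 132*(13/18) + 468 = 286/3 + 468 = 1690/3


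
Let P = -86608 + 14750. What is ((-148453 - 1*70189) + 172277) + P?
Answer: -118223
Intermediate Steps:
P = -71858
((-148453 - 1*70189) + 172277) + P = ((-148453 - 1*70189) + 172277) - 71858 = ((-148453 - 70189) + 172277) - 71858 = (-218642 + 172277) - 71858 = -46365 - 71858 = -118223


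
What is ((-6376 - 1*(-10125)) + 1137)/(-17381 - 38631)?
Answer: -2443/28006 ≈ -0.087231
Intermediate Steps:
((-6376 - 1*(-10125)) + 1137)/(-17381 - 38631) = ((-6376 + 10125) + 1137)/(-56012) = (3749 + 1137)*(-1/56012) = 4886*(-1/56012) = -2443/28006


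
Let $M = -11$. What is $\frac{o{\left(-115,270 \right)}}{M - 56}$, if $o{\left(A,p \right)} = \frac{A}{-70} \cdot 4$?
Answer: $- \frac{46}{469} \approx -0.098081$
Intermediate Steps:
$o{\left(A,p \right)} = - \frac{2 A}{35}$ ($o{\left(A,p \right)} = A \left(- \frac{1}{70}\right) 4 = - \frac{A}{70} \cdot 4 = - \frac{2 A}{35}$)
$\frac{o{\left(-115,270 \right)}}{M - 56} = \frac{\left(- \frac{2}{35}\right) \left(-115\right)}{-11 - 56} = \frac{1}{-67} \cdot \frac{46}{7} = \left(- \frac{1}{67}\right) \frac{46}{7} = - \frac{46}{469}$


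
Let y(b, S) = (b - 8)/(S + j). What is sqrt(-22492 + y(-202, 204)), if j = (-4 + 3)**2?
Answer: I*sqrt(37810774)/41 ≈ 149.98*I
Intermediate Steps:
j = 1 (j = (-1)**2 = 1)
y(b, S) = (-8 + b)/(1 + S) (y(b, S) = (b - 8)/(S + 1) = (-8 + b)/(1 + S))
sqrt(-22492 + y(-202, 204)) = sqrt(-22492 + (-8 - 202)/(1 + 204)) = sqrt(-22492 - 210/205) = sqrt(-22492 + (1/205)*(-210)) = sqrt(-22492 - 42/41) = sqrt(-922214/41) = I*sqrt(37810774)/41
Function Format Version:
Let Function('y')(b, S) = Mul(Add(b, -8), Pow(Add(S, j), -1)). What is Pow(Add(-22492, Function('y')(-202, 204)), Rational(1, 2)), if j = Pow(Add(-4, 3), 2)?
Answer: Mul(Rational(1, 41), I, Pow(37810774, Rational(1, 2))) ≈ Mul(149.98, I)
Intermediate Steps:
j = 1 (j = Pow(-1, 2) = 1)
Function('y')(b, S) = Mul(Pow(Add(1, S), -1), Add(-8, b)) (Function('y')(b, S) = Mul(Add(b, -8), Pow(Add(S, 1), -1)) = Mul(Add(-8, b), Pow(Add(1, S), -1)) = Mul(Pow(Add(1, S), -1), Add(-8, b)))
Pow(Add(-22492, Function('y')(-202, 204)), Rational(1, 2)) = Pow(Add(-22492, Mul(Pow(Add(1, 204), -1), Add(-8, -202))), Rational(1, 2)) = Pow(Add(-22492, Mul(Pow(205, -1), -210)), Rational(1, 2)) = Pow(Add(-22492, Mul(Rational(1, 205), -210)), Rational(1, 2)) = Pow(Add(-22492, Rational(-42, 41)), Rational(1, 2)) = Pow(Rational(-922214, 41), Rational(1, 2)) = Mul(Rational(1, 41), I, Pow(37810774, Rational(1, 2)))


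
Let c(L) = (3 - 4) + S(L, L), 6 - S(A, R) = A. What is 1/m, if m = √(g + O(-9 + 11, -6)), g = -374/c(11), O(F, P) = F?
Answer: √579/193 ≈ 0.12468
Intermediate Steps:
S(A, R) = 6 - A
c(L) = 5 - L (c(L) = (3 - 4) + (6 - L) = -1 + (6 - L) = 5 - L)
g = 187/3 (g = -374/(5 - 1*11) = -374/(5 - 11) = -374/(-6) = -374*(-⅙) = 187/3 ≈ 62.333)
m = √579/3 (m = √(187/3 + (-9 + 11)) = √(187/3 + 2) = √(193/3) = √579/3 ≈ 8.0208)
1/m = 1/(√579/3) = √579/193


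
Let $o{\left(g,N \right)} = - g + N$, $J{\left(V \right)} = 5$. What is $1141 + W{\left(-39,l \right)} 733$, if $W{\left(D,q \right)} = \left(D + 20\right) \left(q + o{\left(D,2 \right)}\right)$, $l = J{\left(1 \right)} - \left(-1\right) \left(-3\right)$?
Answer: $-597720$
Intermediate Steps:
$l = 2$ ($l = 5 - \left(-1\right) \left(-3\right) = 5 - 3 = 2$)
$o{\left(g,N \right)} = N - g$
$W{\left(D,q \right)} = \left(20 + D\right) \left(2 + q - D\right)$ ($W{\left(D,q \right)} = \left(D + 20\right) \left(q - \left(-2 + D\right)\right) = \left(20 + D\right) \left(2 + q - D\right)$)
$1141 + W{\left(-39,l \right)} 733 = 1141 + \left(40 - \left(-39\right)^{2} - -702 + 20 \cdot 2 - 78\right) 733 = 1141 + \left(40 - 1521 + 702 + 40 - 78\right) 733 = 1141 - 598861 = -597720$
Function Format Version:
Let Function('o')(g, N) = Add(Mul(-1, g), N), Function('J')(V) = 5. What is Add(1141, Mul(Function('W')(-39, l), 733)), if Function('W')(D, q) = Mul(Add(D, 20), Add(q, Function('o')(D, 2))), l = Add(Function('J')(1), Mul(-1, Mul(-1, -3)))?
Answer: -597720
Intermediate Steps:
l = 2 (l = Add(5, Mul(-1, Mul(-1, -3))) = Add(5, Mul(-1, 3)) = Add(5, -3) = 2)
Function('o')(g, N) = Add(N, Mul(-1, g))
Function('W')(D, q) = Mul(Add(20, D), Add(2, q, Mul(-1, D))) (Function('W')(D, q) = Mul(Add(D, 20), Add(q, Add(2, Mul(-1, D)))) = Mul(Add(20, D), Add(2, q, Mul(-1, D))))
Add(1141, Mul(Function('W')(-39, l), 733)) = Add(1141, Mul(Add(40, Mul(-1, Pow(-39, 2)), Mul(-18, -39), Mul(20, 2), Mul(-39, 2)), 733)) = Add(1141, Mul(Add(40, Mul(-1, 1521), 702, 40, -78), 733)) = Add(1141, Mul(Add(40, -1521, 702, 40, -78), 733)) = Add(1141, Mul(-817, 733)) = Add(1141, -598861) = -597720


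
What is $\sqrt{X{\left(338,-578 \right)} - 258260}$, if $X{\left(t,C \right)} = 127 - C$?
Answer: $i \sqrt{257555} \approx 507.5 i$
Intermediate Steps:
$\sqrt{X{\left(338,-578 \right)} - 258260} = \sqrt{\left(127 - -578\right) - 258260} = \sqrt{\left(127 + 578\right) - 258260} = \sqrt{705 - 258260} = \sqrt{-257555} = i \sqrt{257555}$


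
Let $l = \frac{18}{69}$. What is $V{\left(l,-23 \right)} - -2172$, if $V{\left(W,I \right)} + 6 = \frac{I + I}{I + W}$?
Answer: $\frac{1133876}{523} \approx 2168.0$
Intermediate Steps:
$l = \frac{6}{23}$ ($l = 18 \cdot \frac{1}{69} = \frac{6}{23} \approx 0.26087$)
$V{\left(W,I \right)} = -6 + \frac{2 I}{I + W}$ ($V{\left(W,I \right)} = -6 + \frac{I + I}{I + W} = -6 + \frac{2 I}{I + W}$)
$V{\left(l,-23 \right)} - -2172 = \frac{2 \left(\left(-3\right) \frac{6}{23} - -46\right)}{-23 + \frac{6}{23}} - -2172 = \frac{2 \left(- \frac{18}{23} + 46\right)}{- \frac{523}{23}} + 2172 = 2 \left(- \frac{23}{523}\right) \frac{1040}{23} + 2172 = - \frac{2080}{523} + 2172 = \frac{1133876}{523}$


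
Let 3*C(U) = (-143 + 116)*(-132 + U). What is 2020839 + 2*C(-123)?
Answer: 2025429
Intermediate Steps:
C(U) = 1188 - 9*U (C(U) = ((-143 + 116)*(-132 + U))/3 = (-27*(-132 + U))/3 = (3564 - 27*U)/3 = 1188 - 9*U)
2020839 + 2*C(-123) = 2020839 + 2*(1188 - 9*(-123)) = 2020839 + 2*(1188 + 1107) = 2020839 + 2*2295 = 2020839 + 4590 = 2025429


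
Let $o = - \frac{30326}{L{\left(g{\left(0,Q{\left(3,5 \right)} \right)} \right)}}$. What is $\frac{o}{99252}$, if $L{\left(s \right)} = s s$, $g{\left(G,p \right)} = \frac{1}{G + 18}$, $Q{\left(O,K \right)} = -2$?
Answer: $- \frac{90978}{919} \approx -98.997$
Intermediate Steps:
$g{\left(G,p \right)} = \frac{1}{18 + G}$
$L{\left(s \right)} = s^{2}$
$o = -9825624$ ($o = - \frac{30326}{\left(\frac{1}{18 + 0}\right)^{2}} = - \frac{30326}{\left(\frac{1}{18}\right)^{2}} = - 30326 \frac{1}{\frac{1}{324}} = \left(-30326\right) 324 = -9825624$)
$\frac{o}{99252} = - \frac{9825624}{99252} = \left(-9825624\right) \frac{1}{99252} = - \frac{90978}{919}$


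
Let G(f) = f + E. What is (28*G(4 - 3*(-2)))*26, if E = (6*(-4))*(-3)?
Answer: 59696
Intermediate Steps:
E = 72 (E = -24*(-3) = 72)
G(f) = 72 + f (G(f) = f + 72 = 72 + f)
(28*G(4 - 3*(-2)))*26 = (28*(72 + (4 - 3*(-2))))*26 = (28*(72 + (4 + 6)))*26 = (28*(72 + 10))*26 = (28*82)*26 = 2296*26 = 59696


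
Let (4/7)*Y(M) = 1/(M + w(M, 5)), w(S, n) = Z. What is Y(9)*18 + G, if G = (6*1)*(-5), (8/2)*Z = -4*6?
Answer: -39/2 ≈ -19.500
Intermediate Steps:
Z = -6 (Z = (-4*6)/4 = (¼)*(-24) = -6)
w(S, n) = -6
G = -30 (G = 6*(-5) = -30)
Y(M) = 7/(4*(-6 + M)) (Y(M) = 7/(4*(M - 6)) = 7/(4*(-6 + M)))
Y(9)*18 + G = (7/(4*(-6 + 9)))*18 - 30 = ((7/4)/3)*18 - 30 = ((7/4)*(⅓))*18 - 30 = (7/12)*18 - 30 = 21/2 - 30 = -39/2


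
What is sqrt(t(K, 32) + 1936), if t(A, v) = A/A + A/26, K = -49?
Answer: sqrt(1308138)/26 ≈ 43.990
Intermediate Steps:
t(A, v) = 1 + A/26 (t(A, v) = 1 + A*(1/26) = 1 + A/26)
sqrt(t(K, 32) + 1936) = sqrt((1 + (1/26)*(-49)) + 1936) = sqrt((1 - 49/26) + 1936) = sqrt(-23/26 + 1936) = sqrt(50313/26) = sqrt(1308138)/26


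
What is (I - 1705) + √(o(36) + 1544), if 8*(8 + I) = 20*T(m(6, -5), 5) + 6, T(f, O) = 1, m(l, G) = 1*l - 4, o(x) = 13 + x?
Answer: -6839/4 + 3*√177 ≈ -1669.8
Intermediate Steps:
m(l, G) = -4 + l (m(l, G) = l - 4 = -4 + l)
I = -19/4 (I = -8 + (20*1 + 6)/8 = -8 + (20 + 6)/8 = -8 + (⅛)*26 = -8 + 13/4 = -19/4 ≈ -4.7500)
(I - 1705) + √(o(36) + 1544) = (-19/4 - 1705) + √((13 + 36) + 1544) = -6839/4 + √(49 + 1544) = -6839/4 + √1593 = -6839/4 + 3*√177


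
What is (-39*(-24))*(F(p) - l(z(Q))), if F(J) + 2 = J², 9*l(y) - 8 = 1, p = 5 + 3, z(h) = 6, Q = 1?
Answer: 57096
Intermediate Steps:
p = 8
l(y) = 1 (l(y) = 8/9 + (⅑)*1 = 8/9 + ⅑ = 1)
F(J) = -2 + J²
(-39*(-24))*(F(p) - l(z(Q))) = (-39*(-24))*((-2 + 8²) - 1*1) = 936*((-2 + 64) - 1) = 936*(62 - 1) = 936*61 = 57096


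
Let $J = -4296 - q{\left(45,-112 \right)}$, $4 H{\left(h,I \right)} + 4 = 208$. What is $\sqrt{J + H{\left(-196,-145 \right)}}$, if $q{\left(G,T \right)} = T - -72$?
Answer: $29 i \sqrt{5} \approx 64.846 i$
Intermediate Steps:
$q{\left(G,T \right)} = 72 + T$ ($q{\left(G,T \right)} = T + 72 = 72 + T$)
$H{\left(h,I \right)} = 51$ ($H{\left(h,I \right)} = -1 + \frac{1}{4} \cdot 208 = -1 + 52 = 51$)
$J = -4256$ ($J = -4296 - \left(72 - 112\right) = -4296 - -40 = -4296 + 40 = -4256$)
$\sqrt{J + H{\left(-196,-145 \right)}} = \sqrt{-4256 + 51} = \sqrt{-4205} = 29 i \sqrt{5}$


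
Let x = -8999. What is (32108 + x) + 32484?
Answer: 55593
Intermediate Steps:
(32108 + x) + 32484 = (32108 - 8999) + 32484 = 23109 + 32484 = 55593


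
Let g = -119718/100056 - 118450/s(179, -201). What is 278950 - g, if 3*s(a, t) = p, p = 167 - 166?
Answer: 10577606753/16676 ≈ 6.3430e+5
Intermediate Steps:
p = 1
s(a, t) = 1/3 (s(a, t) = (1/3)*1 = 1/3)
g = -5925836553/16676 (g = -119718/100056 - 118450/1/3 = -119718*1/100056 - 118450*3 = -19953/16676 - 355350 = -5925836553/16676 ≈ -3.5535e+5)
278950 - g = 278950 - 1*(-5925836553/16676) = 278950 + 5925836553/16676 = 10577606753/16676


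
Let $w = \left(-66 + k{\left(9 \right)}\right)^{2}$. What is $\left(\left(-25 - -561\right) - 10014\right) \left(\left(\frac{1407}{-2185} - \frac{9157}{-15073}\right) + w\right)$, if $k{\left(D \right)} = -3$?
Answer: $- \frac{1486150197540442}{32934505} \approx -4.5124 \cdot 10^{7}$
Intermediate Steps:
$w = 4761$ ($w = \left(-66 - 3\right)^{2} = \left(-69\right)^{2} = 4761$)
$\left(\left(-25 - -561\right) - 10014\right) \left(\left(\frac{1407}{-2185} - \frac{9157}{-15073}\right) + w\right) = \left(\left(-25 - -561\right) - 10014\right) \left(\left(\frac{1407}{-2185} - \frac{9157}{-15073}\right) + 4761\right) = \left(\left(-25 + 561\right) - 10014\right) \left(\left(1407 \left(- \frac{1}{2185}\right) - - \frac{9157}{15073}\right) + 4761\right) = \left(536 - 10014\right) \left(\left(- \frac{1407}{2185} + \frac{9157}{15073}\right) + 4761\right) = - 9478 \left(- \frac{1199666}{32934505} + 4761\right) = \left(-9478\right) \frac{156799978639}{32934505} = - \frac{1486150197540442}{32934505}$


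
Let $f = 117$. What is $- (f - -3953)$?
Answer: $-4070$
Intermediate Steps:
$- (f - -3953) = - (117 - -3953) = - (117 + 3953) = \left(-1\right) 4070 = -4070$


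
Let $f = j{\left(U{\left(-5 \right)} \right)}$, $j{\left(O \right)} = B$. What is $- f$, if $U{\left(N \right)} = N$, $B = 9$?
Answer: $-9$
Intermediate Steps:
$j{\left(O \right)} = 9$
$f = 9$
$- f = \left(-1\right) 9 = -9$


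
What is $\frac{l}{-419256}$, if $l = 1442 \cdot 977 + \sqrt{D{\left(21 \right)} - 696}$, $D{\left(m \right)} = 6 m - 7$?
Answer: $- \frac{704417}{209628} - \frac{i \sqrt{577}}{419256} \approx -3.3603 - 5.7294 \cdot 10^{-5} i$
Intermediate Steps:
$D{\left(m \right)} = -7 + 6 m$
$l = 1408834 + i \sqrt{577}$ ($l = 1442 \cdot 977 + \sqrt{\left(-7 + 6 \cdot 21\right) - 696} = 1408834 + \sqrt{\left(-7 + 126\right) - 696} = 1408834 + \sqrt{119 - 696} = 1408834 + \sqrt{-577} = 1408834 + i \sqrt{577} \approx 1.4088 \cdot 10^{6} + 24.021 i$)
$\frac{l}{-419256} = \frac{1408834 + i \sqrt{577}}{-419256} = \left(1408834 + i \sqrt{577}\right) \left(- \frac{1}{419256}\right) = - \frac{704417}{209628} - \frac{i \sqrt{577}}{419256}$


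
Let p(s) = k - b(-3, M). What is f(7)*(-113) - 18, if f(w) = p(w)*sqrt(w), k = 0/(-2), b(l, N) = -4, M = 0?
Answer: -18 - 452*sqrt(7) ≈ -1213.9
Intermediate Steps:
k = 0 (k = 0*(-1/2) = 0)
p(s) = 4 (p(s) = 0 - 1*(-4) = 0 + 4 = 4)
f(w) = 4*sqrt(w)
f(7)*(-113) - 18 = (4*sqrt(7))*(-113) - 18 = -452*sqrt(7) - 18 = -18 - 452*sqrt(7)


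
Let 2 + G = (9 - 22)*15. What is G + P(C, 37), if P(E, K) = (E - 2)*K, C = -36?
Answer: -1603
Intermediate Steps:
P(E, K) = K*(-2 + E) (P(E, K) = (-2 + E)*K = K*(-2 + E))
G = -197 (G = -2 + (9 - 22)*15 = -2 - 13*15 = -2 - 195 = -197)
G + P(C, 37) = -197 + 37*(-2 - 36) = -197 + 37*(-38) = -197 - 1406 = -1603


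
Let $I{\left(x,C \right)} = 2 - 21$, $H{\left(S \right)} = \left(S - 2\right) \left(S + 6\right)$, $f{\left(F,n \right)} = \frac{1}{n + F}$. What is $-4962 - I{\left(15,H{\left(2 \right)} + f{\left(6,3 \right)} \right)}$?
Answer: $-4943$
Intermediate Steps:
$f{\left(F,n \right)} = \frac{1}{F + n}$
$H{\left(S \right)} = \left(-2 + S\right) \left(6 + S\right)$
$I{\left(x,C \right)} = -19$
$-4962 - I{\left(15,H{\left(2 \right)} + f{\left(6,3 \right)} \right)} = -4962 - -19 = -4962 + 19 = -4943$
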